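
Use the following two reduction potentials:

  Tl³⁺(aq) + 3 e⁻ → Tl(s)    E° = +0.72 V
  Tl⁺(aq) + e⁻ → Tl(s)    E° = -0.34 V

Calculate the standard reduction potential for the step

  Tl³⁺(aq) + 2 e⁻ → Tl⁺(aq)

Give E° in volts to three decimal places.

+1.250 V

Sequential free energies add, so n₃E°₃ = n₁E°₁ + n₂E°₂.
With n₃ = 3, and the known step contributing 1×(-0.34) V, the unknown satisfies 2·E° = 3×(+0.72) − 1×(-0.34) = +2.500.
E° = +2.500 / 2 = +1.250 V.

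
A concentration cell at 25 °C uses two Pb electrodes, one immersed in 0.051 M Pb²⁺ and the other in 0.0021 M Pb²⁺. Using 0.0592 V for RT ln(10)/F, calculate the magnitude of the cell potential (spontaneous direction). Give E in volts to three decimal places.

For a concentration cell E°cell = 0. The 0.051 M side is the cathode (reduction is favoured where [Pb²⁺] is higher).
With n = 2, E = −(0.0592/2) log([Pb²⁺]ₐₙ/[Pb²⁺]꜀ₐₜ) = −(0.0592/2) log(0.0021/0.051) = −(0.0592/2)(-1.385) = +0.041 V.

+0.041 V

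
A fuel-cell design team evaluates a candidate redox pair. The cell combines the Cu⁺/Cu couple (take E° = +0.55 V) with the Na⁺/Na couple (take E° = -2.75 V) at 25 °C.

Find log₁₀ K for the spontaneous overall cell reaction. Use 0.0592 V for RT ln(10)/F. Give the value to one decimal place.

Cathode: Cu⁺/Cu; anode: Na⁺/Na. E°cell = +3.30 V, n = 1.
log K = nE°cell / 0.0592 = (1)(+3.30) / 0.0592 = 55.7.

55.7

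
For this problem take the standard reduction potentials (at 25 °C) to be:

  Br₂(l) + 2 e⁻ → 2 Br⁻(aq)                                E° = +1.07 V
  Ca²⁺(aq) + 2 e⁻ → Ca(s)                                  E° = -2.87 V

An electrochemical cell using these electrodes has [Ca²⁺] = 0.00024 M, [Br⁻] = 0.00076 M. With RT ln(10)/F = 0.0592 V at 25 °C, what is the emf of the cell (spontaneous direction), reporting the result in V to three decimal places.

+4.232 V

Br₂/Br⁻ is the cathode (higher E°), Ca²⁺/Ca the anode: E°cell = +1.07 − (-2.87) = +3.94 V, n = 2.
Overall: Br₂(l) + Ca(s) → 2 Br⁻(aq) + Ca²⁺(aq)
Q = [Br⁻]^2·[Ca²⁺]; log Q = -9.858.
E = E° − (0.0592/n) log Q = +3.94 − (0.0592/2)(-9.858) = +4.232 V.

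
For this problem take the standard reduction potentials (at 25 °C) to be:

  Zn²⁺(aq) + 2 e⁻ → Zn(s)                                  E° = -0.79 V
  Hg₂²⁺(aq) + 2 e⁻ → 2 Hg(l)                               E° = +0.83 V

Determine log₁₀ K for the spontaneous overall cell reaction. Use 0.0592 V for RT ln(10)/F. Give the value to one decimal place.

Cathode: Hg₂²⁺/Hg; anode: Zn²⁺/Zn. E°cell = +1.62 V, n = 2.
log K = nE°cell / 0.0592 = (2)(+1.62) / 0.0592 = 54.7.

54.7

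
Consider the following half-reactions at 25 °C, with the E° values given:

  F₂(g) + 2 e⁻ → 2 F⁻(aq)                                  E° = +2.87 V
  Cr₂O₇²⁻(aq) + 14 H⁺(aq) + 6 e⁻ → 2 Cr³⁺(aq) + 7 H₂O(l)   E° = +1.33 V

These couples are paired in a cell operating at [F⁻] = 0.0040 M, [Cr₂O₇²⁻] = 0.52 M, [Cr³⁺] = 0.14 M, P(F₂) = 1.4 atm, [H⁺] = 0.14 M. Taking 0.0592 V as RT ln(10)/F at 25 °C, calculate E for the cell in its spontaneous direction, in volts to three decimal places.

F₂/F⁻ is the cathode (higher E°), Cr₂O₇²⁻/Cr³⁺ the anode: E°cell = +2.87 − (+1.33) = +1.54 V, n = 6.
Overall: 3 F₂(g) + 2 Cr³⁺(aq) + 7 H₂O(l) → 6 F⁻(aq) + Cr₂O₇²⁻(aq) + 14 H⁺(aq)
Q = [F⁻]^6·[Cr₂O₇²⁻]·[H⁺]^14 / (P(F₂)^3·[Cr³⁺]^2); log Q = -25.356.
E = E° − (0.0592/n) log Q = +1.54 − (0.0592/6)(-25.356) = +1.790 V.

+1.790 V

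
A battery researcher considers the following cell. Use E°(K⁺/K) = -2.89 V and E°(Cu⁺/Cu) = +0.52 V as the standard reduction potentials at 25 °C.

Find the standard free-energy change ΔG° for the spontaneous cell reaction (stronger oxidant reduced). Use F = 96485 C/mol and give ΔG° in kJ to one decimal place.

Cu⁺/Cu (E° = +0.52 V) is the cathode; K⁺/K (E° = -2.89 V) is the anode, so E°cell = +3.41 V.
Balancing electrons gives n = 1 (lcm of 1 and 1).
ΔG° = −nFE° = −(1)(96485)(+3.41) = -329,014 J = -329.0 kJ.

-329.0 kJ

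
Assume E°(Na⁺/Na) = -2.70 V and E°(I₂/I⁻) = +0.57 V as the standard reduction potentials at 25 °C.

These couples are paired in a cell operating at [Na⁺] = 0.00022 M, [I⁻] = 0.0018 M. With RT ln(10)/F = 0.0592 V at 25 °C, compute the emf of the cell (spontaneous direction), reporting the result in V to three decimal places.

I₂/I⁻ is the cathode (higher E°), Na⁺/Na the anode: E°cell = +0.57 − (-2.70) = +3.27 V, n = 2.
Overall: I₂(s) + 2 Na(s) → 2 I⁻(aq) + 2 Na⁺(aq)
Q = [I⁻]^2·[Na⁺]^2; log Q = -12.805.
E = E° − (0.0592/n) log Q = +3.27 − (0.0592/2)(-12.805) = +3.649 V.

+3.649 V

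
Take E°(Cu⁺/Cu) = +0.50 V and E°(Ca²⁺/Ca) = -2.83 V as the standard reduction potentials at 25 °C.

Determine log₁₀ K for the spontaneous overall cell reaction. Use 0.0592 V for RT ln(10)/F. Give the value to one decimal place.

112.5

Cathode: Cu⁺/Cu; anode: Ca²⁺/Ca. E°cell = +3.33 V, n = 2.
log K = nE°cell / 0.0592 = (2)(+3.33) / 0.0592 = 112.5.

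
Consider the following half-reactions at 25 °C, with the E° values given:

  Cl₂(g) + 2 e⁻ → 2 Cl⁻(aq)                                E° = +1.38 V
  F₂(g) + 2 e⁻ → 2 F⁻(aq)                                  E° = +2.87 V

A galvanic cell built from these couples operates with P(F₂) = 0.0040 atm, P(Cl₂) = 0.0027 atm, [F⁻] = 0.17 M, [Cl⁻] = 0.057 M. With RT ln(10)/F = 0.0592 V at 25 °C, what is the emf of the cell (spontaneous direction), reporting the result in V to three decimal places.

+1.467 V

F₂/F⁻ is the cathode (higher E°), Cl₂/Cl⁻ the anode: E°cell = +2.87 − (+1.38) = +1.49 V, n = 2.
Overall: F₂(g) + 2 Cl⁻(aq) → 2 F⁻(aq) + Cl₂(g)
Q = [F⁻]^2·P(Cl₂) / (P(F₂)·[Cl⁻]^2); log Q = 0.778.
E = E° − (0.0592/n) log Q = +1.49 − (0.0592/2)(0.778) = +1.467 V.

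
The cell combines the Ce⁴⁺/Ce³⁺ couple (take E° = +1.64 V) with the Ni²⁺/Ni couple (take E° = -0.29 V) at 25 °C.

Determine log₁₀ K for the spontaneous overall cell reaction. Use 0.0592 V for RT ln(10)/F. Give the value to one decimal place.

Cathode: Ce⁴⁺/Ce³⁺; anode: Ni²⁺/Ni. E°cell = +1.93 V, n = 2.
log K = nE°cell / 0.0592 = (2)(+1.93) / 0.0592 = 65.2.

65.2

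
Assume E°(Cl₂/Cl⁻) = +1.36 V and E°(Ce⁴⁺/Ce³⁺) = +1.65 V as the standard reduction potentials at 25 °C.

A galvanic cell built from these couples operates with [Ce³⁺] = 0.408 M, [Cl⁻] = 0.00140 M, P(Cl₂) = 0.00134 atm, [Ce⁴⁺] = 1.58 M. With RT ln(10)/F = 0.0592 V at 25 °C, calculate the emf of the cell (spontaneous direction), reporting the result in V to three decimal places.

Ce⁴⁺/Ce³⁺ is the cathode (higher E°), Cl₂/Cl⁻ the anode: E°cell = +1.65 − (+1.36) = +0.29 V, n = 2.
Overall: 2 Ce⁴⁺(aq) + 2 Cl⁻(aq) → 2 Ce³⁺(aq) + Cl₂(g)
Q = [Ce³⁺]^2·P(Cl₂) / ([Ce⁴⁺]^2·[Cl⁻]^2); log Q = 1.659.
E = E° − (0.0592/n) log Q = +0.29 − (0.0592/2)(1.659) = +0.241 V.

+0.241 V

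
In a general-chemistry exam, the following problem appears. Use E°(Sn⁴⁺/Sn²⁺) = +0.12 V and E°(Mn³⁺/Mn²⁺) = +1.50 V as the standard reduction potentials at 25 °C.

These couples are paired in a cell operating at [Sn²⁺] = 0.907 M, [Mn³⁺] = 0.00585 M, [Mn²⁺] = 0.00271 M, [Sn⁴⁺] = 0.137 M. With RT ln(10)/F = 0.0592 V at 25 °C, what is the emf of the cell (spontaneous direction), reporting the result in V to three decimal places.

Mn³⁺/Mn²⁺ is the cathode (higher E°), Sn⁴⁺/Sn²⁺ the anode: E°cell = +1.50 − (+0.12) = +1.38 V, n = 2.
Overall: 2 Mn³⁺(aq) + Sn²⁺(aq) → 2 Mn²⁺(aq) + Sn⁴⁺(aq)
Q = [Mn²⁺]^2·[Sn⁴⁺] / ([Mn³⁺]^2·[Sn²⁺]); log Q = -1.489.
E = E° − (0.0592/n) log Q = +1.38 − (0.0592/2)(-1.489) = +1.424 V.

+1.424 V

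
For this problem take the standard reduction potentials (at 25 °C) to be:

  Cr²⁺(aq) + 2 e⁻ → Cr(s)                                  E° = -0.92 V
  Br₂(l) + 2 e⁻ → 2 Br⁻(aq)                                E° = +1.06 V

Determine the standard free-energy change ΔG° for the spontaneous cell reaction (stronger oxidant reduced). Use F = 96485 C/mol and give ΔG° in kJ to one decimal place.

Br₂/Br⁻ (E° = +1.06 V) is the cathode; Cr²⁺/Cr (E° = -0.92 V) is the anode, so E°cell = +1.98 V.
Balancing electrons gives n = 2 (lcm of 2 and 2).
ΔG° = −nFE° = −(2)(96485)(+1.98) = -382,081 J = -382.1 kJ.

-382.1 kJ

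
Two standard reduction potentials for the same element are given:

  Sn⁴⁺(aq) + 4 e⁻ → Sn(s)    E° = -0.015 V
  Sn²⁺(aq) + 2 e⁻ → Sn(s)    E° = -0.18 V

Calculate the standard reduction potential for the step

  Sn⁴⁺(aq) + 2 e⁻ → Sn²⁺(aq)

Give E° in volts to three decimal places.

+0.150 V

Sequential free energies add, so n₃E°₃ = n₁E°₁ + n₂E°₂.
With n₃ = 4, and the known step contributing 2×(-0.18) V, the unknown satisfies 2·E° = 4×(-0.015) − 2×(-0.18) = +0.300.
E° = +0.300 / 2 = +0.150 V.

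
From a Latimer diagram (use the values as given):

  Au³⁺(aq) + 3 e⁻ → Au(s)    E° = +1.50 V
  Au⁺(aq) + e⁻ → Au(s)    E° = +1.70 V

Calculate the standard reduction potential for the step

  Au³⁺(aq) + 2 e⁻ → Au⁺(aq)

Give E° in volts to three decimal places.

Sequential free energies add, so n₃E°₃ = n₁E°₁ + n₂E°₂.
With n₃ = 3, and the known step contributing 1×(+1.70) V, the unknown satisfies 2·E° = 3×(+1.50) − 1×(+1.70) = +2.800.
E° = +2.800 / 2 = +1.400 V.

+1.400 V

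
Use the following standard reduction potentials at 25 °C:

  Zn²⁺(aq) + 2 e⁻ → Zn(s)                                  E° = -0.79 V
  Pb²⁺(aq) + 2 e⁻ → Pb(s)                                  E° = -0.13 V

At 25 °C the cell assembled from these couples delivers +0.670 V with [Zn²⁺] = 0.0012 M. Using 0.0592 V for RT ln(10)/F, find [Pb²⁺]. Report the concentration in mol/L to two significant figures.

Pb²⁺/Pb is the cathode, Zn²⁺/Zn the anode: E°cell = +0.66 V, n = 2.
Overall reaction: Pb²⁺(aq) + Zn(s) → Pb(s) + Zn²⁺(aq); Q = [Zn²⁺]^1/[Pb²⁺]^1.
From E = E° − (0.0592/n) log Q: log Q = (E° − E)·n/0.0592 = (+0.66 − (+0.670))·2/0.0592 = -0.3378.
So 1·log[Pb²⁺] = 1·log(0.0012) − log Q = -2.9208 − (-0.3378) = -2.5830; [Pb²⁺] = 10^(-2.5830) ≈ 0.0026 M.

0.0026 M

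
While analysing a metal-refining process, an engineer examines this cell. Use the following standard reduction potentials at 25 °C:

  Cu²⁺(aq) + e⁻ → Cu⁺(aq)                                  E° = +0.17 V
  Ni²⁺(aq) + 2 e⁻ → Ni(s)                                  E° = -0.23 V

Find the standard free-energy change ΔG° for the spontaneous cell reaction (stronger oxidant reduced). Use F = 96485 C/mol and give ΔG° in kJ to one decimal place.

-77.2 kJ

Cu²⁺/Cu⁺ (E° = +0.17 V) is the cathode; Ni²⁺/Ni (E° = -0.23 V) is the anode, so E°cell = +0.40 V.
Balancing electrons gives n = 2 (lcm of 1 and 2).
ΔG° = −nFE° = −(2)(96485)(+0.40) = -77,188 J = -77.2 kJ.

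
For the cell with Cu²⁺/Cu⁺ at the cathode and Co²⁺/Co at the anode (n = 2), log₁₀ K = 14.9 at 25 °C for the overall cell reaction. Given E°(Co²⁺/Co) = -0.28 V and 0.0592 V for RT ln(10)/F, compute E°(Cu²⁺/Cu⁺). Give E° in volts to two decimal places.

E°cell = (0.0592/n)·log K = (0.0592/2)(14.9) = +0.441 V.
Since Cu²⁺/Cu⁺ is the cathode and Co²⁺/Co the anode, E°cell = E°(Cu²⁺/Cu⁺) − E°(Co²⁺/Co).
So E°(Cu²⁺/Cu⁺) = E°cell + E°(Co²⁺/Co) = +0.441 + (-0.28) = +0.16 V.

+0.16 V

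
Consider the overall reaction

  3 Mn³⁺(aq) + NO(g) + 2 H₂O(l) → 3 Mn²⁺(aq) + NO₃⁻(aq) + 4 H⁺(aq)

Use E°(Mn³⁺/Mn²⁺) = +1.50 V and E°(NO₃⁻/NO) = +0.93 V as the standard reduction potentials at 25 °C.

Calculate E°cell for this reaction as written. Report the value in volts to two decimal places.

The Mn³⁺/Mn²⁺ couple has the higher reduction potential, so it is the cathode; NO₃⁻/NO is oxidised at the anode.
E°cell = E°(cathode) − E°(anode) = (+1.50) − (+0.93) = +0.57 V.

+0.57 V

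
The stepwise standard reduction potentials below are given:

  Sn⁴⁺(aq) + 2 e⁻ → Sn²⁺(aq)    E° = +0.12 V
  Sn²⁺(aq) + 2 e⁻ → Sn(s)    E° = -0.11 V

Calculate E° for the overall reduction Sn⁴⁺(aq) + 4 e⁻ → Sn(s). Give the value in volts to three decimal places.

+0.005 V

Adding the free-energy changes (−nFE°) of the two steps gives −n₃FE°₃ = −n₁FE°₁ − n₂FE°₂.
E°₃ = (2×+0.12 + 2×-0.11) / 4 = (+0.020) / 4 = +0.005 V.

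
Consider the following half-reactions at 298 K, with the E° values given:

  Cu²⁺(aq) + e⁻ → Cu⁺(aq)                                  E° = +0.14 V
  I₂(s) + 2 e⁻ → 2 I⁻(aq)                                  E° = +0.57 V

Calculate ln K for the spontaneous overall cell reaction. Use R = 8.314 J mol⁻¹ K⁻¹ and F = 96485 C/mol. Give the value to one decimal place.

33.5

Cathode: I₂/I⁻; anode: Cu²⁺/Cu⁺. E°cell = (+0.57) − (+0.14) = +0.43 V, with n = 2.
ΔG° = −nFE° = −RT ln K, so ln K = nFE°/(RT) = (2)(96485)(+0.43) / ((8.314)(298)) = 33.491.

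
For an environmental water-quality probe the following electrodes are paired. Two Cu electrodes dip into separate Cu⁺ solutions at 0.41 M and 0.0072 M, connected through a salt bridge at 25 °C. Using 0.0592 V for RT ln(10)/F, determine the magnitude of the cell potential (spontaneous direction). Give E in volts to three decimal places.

+0.104 V

For a concentration cell E°cell = 0. The 0.41 M side is the cathode (reduction is favoured where [Cu⁺] is higher).
With n = 1, E = −(0.0592/1) log([Cu⁺]ₐₙ/[Cu⁺]꜀ₐₜ) = −(0.0592/1) log(0.0072/0.41) = −(0.0592/1)(-1.755) = +0.104 V.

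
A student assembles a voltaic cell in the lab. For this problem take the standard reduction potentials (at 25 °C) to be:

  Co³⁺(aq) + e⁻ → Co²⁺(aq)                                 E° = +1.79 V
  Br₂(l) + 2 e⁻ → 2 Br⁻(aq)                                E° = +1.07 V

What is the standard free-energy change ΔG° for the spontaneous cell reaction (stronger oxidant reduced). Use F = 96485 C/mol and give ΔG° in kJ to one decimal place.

Co³⁺/Co²⁺ (E° = +1.79 V) is the cathode; Br₂/Br⁻ (E° = +1.07 V) is the anode, so E°cell = +0.72 V.
Balancing electrons gives n = 2 (lcm of 1 and 2).
ΔG° = −nFE° = −(2)(96485)(+0.72) = -138,938 J = -138.9 kJ.

-138.9 kJ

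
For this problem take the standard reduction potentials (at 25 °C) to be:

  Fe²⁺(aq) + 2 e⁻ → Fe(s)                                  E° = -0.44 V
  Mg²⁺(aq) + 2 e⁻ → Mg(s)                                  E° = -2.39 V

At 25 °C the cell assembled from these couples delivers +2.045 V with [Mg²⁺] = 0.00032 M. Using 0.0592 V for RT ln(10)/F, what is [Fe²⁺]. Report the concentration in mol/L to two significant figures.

Fe²⁺/Fe is the cathode, Mg²⁺/Mg the anode: E°cell = +1.95 V, n = 2.
Overall reaction: Fe²⁺(aq) + Mg(s) → Fe(s) + Mg²⁺(aq); Q = [Mg²⁺]^1/[Fe²⁺]^1.
From E = E° − (0.0592/n) log Q: log Q = (E° − E)·n/0.0592 = (+1.95 − (+2.045))·2/0.0592 = -3.2095.
So 1·log[Fe²⁺] = 1·log(0.00032) − log Q = -3.4949 − (-3.2095) = -0.2854; [Fe²⁺] = 10^(-0.2854) ≈ 0.52 M.

0.52 M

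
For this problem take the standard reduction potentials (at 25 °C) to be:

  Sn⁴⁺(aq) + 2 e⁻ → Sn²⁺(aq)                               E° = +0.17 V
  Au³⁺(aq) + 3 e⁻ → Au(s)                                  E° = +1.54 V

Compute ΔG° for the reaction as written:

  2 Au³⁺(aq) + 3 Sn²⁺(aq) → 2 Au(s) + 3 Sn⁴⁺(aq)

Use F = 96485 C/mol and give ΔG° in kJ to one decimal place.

As written, Au³⁺/Au is reduced (cathode) and Sn⁴⁺/Sn²⁺ is oxidised (anode), so E°cell = (+1.54) − (+0.17) = +1.37 V.
Balancing electrons gives n = 6.
ΔG° = −nFE° = −(6)(96485)(+1.37) = -793,107 J = -793.1 kJ.

-793.1 kJ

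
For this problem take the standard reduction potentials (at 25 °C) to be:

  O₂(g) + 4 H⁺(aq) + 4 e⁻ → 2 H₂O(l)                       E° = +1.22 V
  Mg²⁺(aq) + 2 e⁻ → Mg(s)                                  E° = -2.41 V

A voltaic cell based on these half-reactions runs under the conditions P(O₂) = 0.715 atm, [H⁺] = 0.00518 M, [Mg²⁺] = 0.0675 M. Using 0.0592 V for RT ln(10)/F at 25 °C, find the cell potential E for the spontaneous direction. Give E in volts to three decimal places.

+3.527 V

O₂/H₂O is the cathode (higher E°), Mg²⁺/Mg the anode: E°cell = +1.22 − (-2.41) = +3.63 V, n = 4.
Overall: O₂(g) + 4 H⁺(aq) + 2 Mg(s) → 2 H₂O(l) + 2 Mg²⁺(aq)
Q = [Mg²⁺]^2 / (P(O₂)·[H⁺]^4); log Q = 6.947.
E = E° − (0.0592/n) log Q = +3.63 − (0.0592/4)(6.947) = +3.527 V.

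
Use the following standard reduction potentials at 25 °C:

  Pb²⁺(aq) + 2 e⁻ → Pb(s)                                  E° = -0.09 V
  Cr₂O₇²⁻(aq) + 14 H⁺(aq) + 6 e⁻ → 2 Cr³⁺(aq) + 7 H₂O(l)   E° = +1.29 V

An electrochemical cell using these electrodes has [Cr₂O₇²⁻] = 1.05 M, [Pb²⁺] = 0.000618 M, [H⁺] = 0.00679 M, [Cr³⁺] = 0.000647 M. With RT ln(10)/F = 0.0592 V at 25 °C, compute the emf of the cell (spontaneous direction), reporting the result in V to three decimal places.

Cr₂O₇²⁻/Cr³⁺ is the cathode (higher E°), Pb²⁺/Pb the anode: E°cell = +1.29 − (-0.09) = +1.38 V, n = 6.
Overall: Cr₂O₇²⁻(aq) + 14 H⁺(aq) + 3 Pb(s) → 2 Cr³⁺(aq) + 7 H₂O(l) + 3 Pb²⁺(aq)
Q = [Cr³⁺]^2·[Pb²⁺]^3 / ([Cr₂O₇²⁻]·[H⁺]^14); log Q = 14.327.
E = E° − (0.0592/n) log Q = +1.38 − (0.0592/6)(14.327) = +1.239 V.

+1.239 V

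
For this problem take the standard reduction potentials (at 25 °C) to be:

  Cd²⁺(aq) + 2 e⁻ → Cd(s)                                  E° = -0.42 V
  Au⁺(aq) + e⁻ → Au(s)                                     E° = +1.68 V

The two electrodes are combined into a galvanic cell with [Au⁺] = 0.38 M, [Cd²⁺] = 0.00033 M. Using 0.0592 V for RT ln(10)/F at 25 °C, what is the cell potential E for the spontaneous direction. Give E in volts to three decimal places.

+2.178 V

Au⁺/Au is the cathode (higher E°), Cd²⁺/Cd the anode: E°cell = +1.68 − (-0.42) = +2.10 V, n = 2.
Overall: 2 Au⁺(aq) + Cd(s) → 2 Au(s) + Cd²⁺(aq)
Q = [Cd²⁺] / ([Au⁺]^2); log Q = -2.641.
E = E° − (0.0592/n) log Q = +2.10 − (0.0592/2)(-2.641) = +2.178 V.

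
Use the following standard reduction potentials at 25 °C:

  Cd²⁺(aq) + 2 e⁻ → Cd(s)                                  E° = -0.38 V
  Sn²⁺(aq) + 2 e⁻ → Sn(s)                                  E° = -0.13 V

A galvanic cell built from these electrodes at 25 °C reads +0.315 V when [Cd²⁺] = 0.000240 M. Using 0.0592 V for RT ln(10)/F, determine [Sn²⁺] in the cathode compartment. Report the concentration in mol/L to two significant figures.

Sn²⁺/Sn is the cathode, Cd²⁺/Cd the anode: E°cell = +0.25 V, n = 2.
Overall reaction: Sn²⁺(aq) + Cd(s) → Sn(s) + Cd²⁺(aq); Q = [Cd²⁺]^1/[Sn²⁺]^1.
From E = E° − (0.0592/n) log Q: log Q = (E° − E)·n/0.0592 = (+0.25 − (+0.315))·2/0.0592 = -2.1959.
So 1·log[Sn²⁺] = 1·log(0.00024) − log Q = -3.6198 − (-2.1959) = -1.4239; [Sn²⁺] = 10^(-1.4239) ≈ 0.038 M.

0.038 M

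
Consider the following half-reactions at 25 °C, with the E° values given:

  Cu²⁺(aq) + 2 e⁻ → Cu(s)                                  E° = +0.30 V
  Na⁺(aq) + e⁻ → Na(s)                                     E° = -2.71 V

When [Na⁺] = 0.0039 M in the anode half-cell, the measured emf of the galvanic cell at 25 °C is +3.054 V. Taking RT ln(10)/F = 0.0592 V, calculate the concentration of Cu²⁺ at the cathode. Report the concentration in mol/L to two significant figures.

Cu²⁺/Cu is the cathode, Na⁺/Na the anode: E°cell = +3.01 V, n = 2.
Overall reaction: Cu²⁺(aq) + 2 Na(s) → Cu(s) + 2 Na⁺(aq); Q = [Na⁺]^2/[Cu²⁺]^1.
From E = E° − (0.0592/n) log Q: log Q = (E° − E)·n/0.0592 = (+3.01 − (+3.054))·2/0.0592 = -1.4865.
So 1·log[Cu²⁺] = 2·log(0.0039) − log Q = -4.8179 − (-1.4865) = -3.3314; [Cu²⁺] = 10^(-3.3314) ≈ 0.00047 M.

0.00047 M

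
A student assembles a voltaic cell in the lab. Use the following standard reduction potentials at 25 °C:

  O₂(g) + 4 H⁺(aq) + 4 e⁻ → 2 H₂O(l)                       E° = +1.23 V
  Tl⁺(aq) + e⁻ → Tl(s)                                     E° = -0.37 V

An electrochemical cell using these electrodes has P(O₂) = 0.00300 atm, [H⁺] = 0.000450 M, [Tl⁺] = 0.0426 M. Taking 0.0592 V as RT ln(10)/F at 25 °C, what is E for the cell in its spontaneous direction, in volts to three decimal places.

+1.446 V

O₂/H₂O is the cathode (higher E°), Tl⁺/Tl the anode: E°cell = +1.23 − (-0.37) = +1.60 V, n = 4.
Overall: O₂(g) + 4 H⁺(aq) + 4 Tl(s) → 2 H₂O(l) + 4 Tl⁺(aq)
Q = [Tl⁺]^4 / (P(O₂)·[H⁺]^4); log Q = 10.428.
E = E° − (0.0592/n) log Q = +1.60 − (0.0592/4)(10.428) = +1.446 V.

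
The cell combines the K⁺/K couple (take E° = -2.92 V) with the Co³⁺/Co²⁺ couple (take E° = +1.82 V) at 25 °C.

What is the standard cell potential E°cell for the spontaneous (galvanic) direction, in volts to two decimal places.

+4.74 V

The Co³⁺/Co²⁺ couple has the higher reduction potential, so it is the cathode; K⁺/K is oxidised at the anode.
E°cell = E°(cathode) − E°(anode) = (+1.82) − (-2.92) = +4.74 V.
Since E°cell > 0, the reaction is spontaneous under standard conditions.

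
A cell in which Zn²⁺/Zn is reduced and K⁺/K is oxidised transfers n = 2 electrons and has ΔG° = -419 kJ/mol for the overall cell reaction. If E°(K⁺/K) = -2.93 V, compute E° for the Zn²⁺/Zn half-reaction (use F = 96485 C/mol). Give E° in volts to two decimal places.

E°cell = −ΔG°/(nF) = −(-419×10³)/((2)(96485)) = +2.171 V.
Since Zn²⁺/Zn is the cathode and K⁺/K the anode, E°cell = E°(Zn²⁺/Zn) − E°(K⁺/K).
So E°(Zn²⁺/Zn) = E°cell + E°(K⁺/K) = +2.171 + (-2.93) = -0.76 V.

-0.76 V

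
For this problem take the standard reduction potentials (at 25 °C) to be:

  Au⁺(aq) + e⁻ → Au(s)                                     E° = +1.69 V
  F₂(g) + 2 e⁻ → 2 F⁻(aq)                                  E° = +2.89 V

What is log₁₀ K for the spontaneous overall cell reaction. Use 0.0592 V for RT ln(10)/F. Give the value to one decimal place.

Cathode: F₂/F⁻; anode: Au⁺/Au. E°cell = +1.20 V, n = 2.
log K = nE°cell / 0.0592 = (2)(+1.20) / 0.0592 = 40.5.

40.5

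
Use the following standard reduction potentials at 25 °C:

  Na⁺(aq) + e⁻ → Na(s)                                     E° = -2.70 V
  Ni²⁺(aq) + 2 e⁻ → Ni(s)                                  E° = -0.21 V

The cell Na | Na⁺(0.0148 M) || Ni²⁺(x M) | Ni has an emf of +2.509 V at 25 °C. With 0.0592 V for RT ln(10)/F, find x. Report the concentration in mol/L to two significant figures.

Ni²⁺/Ni is the cathode, Na⁺/Na the anode: E°cell = +2.49 V, n = 2.
Overall reaction: Ni²⁺(aq) + 2 Na(s) → Ni(s) + 2 Na⁺(aq); Q = [Na⁺]^2/[Ni²⁺]^1.
From E = E° − (0.0592/n) log Q: log Q = (E° − E)·n/0.0592 = (+2.49 − (+2.509))·2/0.0592 = -0.6419.
So 1·log[Ni²⁺] = 2·log(0.0148) − log Q = -3.6595 − (-0.6419) = -3.0176; [Ni²⁺] = 10^(-3.0176) ≈ 0.00096 M.

0.00096 M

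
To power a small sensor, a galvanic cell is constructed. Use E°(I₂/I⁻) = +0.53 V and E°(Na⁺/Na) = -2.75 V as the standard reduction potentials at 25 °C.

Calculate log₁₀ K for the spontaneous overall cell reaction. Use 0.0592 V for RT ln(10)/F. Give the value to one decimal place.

Cathode: I₂/I⁻; anode: Na⁺/Na. E°cell = +3.28 V, n = 2.
log K = nE°cell / 0.0592 = (2)(+3.28) / 0.0592 = 110.8.

110.8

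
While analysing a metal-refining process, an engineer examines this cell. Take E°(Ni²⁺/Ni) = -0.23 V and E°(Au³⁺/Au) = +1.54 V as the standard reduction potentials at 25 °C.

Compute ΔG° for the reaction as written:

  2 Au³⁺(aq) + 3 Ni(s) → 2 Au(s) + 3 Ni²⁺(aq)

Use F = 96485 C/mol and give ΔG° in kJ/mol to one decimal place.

As written, Au³⁺/Au is reduced (cathode) and Ni²⁺/Ni is oxidised (anode), so E°cell = (+1.54) − (-0.23) = +1.77 V.
Balancing electrons gives n = 6.
ΔG° = −nFE° = −(6)(96485)(+1.77) = -1,024,671 J = -1024.7 kJ/mol.

-1024.7 kJ/mol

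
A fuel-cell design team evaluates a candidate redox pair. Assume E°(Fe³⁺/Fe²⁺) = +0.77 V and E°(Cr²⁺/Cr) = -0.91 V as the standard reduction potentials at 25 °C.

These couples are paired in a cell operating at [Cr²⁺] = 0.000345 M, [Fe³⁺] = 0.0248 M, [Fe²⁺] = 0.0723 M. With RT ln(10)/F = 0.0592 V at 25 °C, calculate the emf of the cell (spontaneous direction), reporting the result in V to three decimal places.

Fe³⁺/Fe²⁺ is the cathode (higher E°), Cr²⁺/Cr the anode: E°cell = +0.77 − (-0.91) = +1.68 V, n = 2.
Overall: 2 Fe³⁺(aq) + Cr(s) → 2 Fe²⁺(aq) + Cr²⁺(aq)
Q = [Fe²⁺]^2·[Cr²⁺] / ([Fe³⁺]^2); log Q = -2.533.
E = E° − (0.0592/n) log Q = +1.68 − (0.0592/2)(-2.533) = +1.755 V.

+1.755 V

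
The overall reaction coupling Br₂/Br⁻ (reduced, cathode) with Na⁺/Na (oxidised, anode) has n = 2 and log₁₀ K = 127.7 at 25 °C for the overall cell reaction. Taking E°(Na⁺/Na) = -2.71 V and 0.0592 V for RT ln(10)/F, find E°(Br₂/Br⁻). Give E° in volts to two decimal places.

E°cell = (0.0592/n)·log K = (0.0592/2)(127.7) = +3.780 V.
Since Br₂/Br⁻ is the cathode and Na⁺/Na the anode, E°cell = E°(Br₂/Br⁻) − E°(Na⁺/Na).
So E°(Br₂/Br⁻) = E°cell + E°(Na⁺/Na) = +3.780 + (-2.71) = +1.07 V.

+1.07 V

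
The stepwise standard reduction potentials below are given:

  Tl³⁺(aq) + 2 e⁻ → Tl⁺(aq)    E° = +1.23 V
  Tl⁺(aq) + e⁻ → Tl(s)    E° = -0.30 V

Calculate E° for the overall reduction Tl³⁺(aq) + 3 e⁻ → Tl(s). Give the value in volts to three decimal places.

+0.720 V

Adding the free-energy changes (−nFE°) of the two steps gives −n₃FE°₃ = −n₁FE°₁ − n₂FE°₂.
E°₃ = (2×+1.23 + 1×-0.30) / 3 = (+2.160) / 3 = +0.720 V.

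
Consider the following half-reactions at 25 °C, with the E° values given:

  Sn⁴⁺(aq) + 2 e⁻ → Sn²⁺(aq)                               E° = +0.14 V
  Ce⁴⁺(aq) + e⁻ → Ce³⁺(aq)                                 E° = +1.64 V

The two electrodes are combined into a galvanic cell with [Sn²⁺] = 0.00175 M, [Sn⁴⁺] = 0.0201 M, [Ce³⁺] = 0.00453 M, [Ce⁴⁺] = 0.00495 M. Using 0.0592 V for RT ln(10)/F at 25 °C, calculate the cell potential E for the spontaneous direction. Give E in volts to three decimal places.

Ce⁴⁺/Ce³⁺ is the cathode (higher E°), Sn⁴⁺/Sn²⁺ the anode: E°cell = +1.64 − (+0.14) = +1.50 V, n = 2.
Overall: 2 Ce⁴⁺(aq) + Sn²⁺(aq) → 2 Ce³⁺(aq) + Sn⁴⁺(aq)
Q = [Ce³⁺]^2·[Sn⁴⁺] / ([Ce⁴⁺]^2·[Sn²⁺]); log Q = 0.983.
E = E° − (0.0592/n) log Q = +1.50 − (0.0592/2)(0.983) = +1.471 V.

+1.471 V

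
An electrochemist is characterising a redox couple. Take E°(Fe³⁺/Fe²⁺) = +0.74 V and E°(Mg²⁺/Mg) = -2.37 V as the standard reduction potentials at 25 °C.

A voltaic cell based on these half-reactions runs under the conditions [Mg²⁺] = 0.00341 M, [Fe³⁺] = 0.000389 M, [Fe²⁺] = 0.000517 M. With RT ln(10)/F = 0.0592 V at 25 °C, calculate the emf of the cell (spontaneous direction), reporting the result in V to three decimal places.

Fe³⁺/Fe²⁺ is the cathode (higher E°), Mg²⁺/Mg the anode: E°cell = +0.74 − (-2.37) = +3.11 V, n = 2.
Overall: 2 Fe³⁺(aq) + Mg(s) → 2 Fe²⁺(aq) + Mg²⁺(aq)
Q = [Fe²⁺]^2·[Mg²⁺] / ([Fe³⁺]^2); log Q = -2.220.
E = E° − (0.0592/n) log Q = +3.11 − (0.0592/2)(-2.220) = +3.176 V.

+3.176 V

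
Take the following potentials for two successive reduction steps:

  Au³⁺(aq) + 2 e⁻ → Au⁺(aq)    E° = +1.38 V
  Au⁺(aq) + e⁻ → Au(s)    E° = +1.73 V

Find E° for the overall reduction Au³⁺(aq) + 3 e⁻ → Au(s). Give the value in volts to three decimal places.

+1.497 V

Standard free energies of sequential steps add: ΔG°₃ = ΔG°₁ + ΔG°₂, so n₃E°₃ = n₁E°₁ + n₂E°₂.
E°₃ = (2×+1.38 + 1×+1.73) / 3 = (+4.490) / 3 = +1.497 V.
Simply averaging or adding the two E° values would be wrong; the electron-weighted sum is required.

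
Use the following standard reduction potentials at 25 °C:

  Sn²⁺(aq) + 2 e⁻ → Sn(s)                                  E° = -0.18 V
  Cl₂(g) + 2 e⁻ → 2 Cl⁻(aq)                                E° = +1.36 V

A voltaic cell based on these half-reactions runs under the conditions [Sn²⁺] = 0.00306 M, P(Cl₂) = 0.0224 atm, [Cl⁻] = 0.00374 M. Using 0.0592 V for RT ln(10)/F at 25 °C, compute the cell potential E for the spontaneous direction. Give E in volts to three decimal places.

Cl₂/Cl⁻ is the cathode (higher E°), Sn²⁺/Sn the anode: E°cell = +1.36 − (-0.18) = +1.54 V, n = 2.
Overall: Cl₂(g) + Sn(s) → 2 Cl⁻(aq) + Sn²⁺(aq)
Q = [Cl⁻]^2·[Sn²⁺] / (P(Cl₂)); log Q = -5.719.
E = E° − (0.0592/n) log Q = +1.54 − (0.0592/2)(-5.719) = +1.709 V.

+1.709 V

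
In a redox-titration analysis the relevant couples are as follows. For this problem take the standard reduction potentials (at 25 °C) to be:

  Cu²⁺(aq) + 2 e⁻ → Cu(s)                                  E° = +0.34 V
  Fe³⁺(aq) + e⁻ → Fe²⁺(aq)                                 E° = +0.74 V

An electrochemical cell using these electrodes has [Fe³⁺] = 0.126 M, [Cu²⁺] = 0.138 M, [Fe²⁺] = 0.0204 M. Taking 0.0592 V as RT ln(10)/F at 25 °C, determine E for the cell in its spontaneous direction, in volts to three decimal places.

+0.472 V

Fe³⁺/Fe²⁺ is the cathode (higher E°), Cu²⁺/Cu the anode: E°cell = +0.74 − (+0.34) = +0.40 V, n = 2.
Overall: 2 Fe³⁺(aq) + Cu(s) → 2 Fe²⁺(aq) + Cu²⁺(aq)
Q = [Fe²⁺]^2·[Cu²⁺] / ([Fe³⁺]^2); log Q = -2.442.
E = E° − (0.0592/n) log Q = +0.40 − (0.0592/2)(-2.442) = +0.472 V.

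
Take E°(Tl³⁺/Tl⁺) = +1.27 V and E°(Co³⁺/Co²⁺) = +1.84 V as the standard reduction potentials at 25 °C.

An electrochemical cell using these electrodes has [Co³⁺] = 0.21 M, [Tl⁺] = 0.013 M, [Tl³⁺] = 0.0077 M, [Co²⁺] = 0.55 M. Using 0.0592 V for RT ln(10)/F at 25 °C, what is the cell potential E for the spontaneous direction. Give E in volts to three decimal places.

Co³⁺/Co²⁺ is the cathode (higher E°), Tl³⁺/Tl⁺ the anode: E°cell = +1.84 − (+1.27) = +0.57 V, n = 2.
Overall: 2 Co³⁺(aq) + Tl⁺(aq) → 2 Co²⁺(aq) + Tl³⁺(aq)
Q = [Co²⁺]^2·[Tl³⁺] / ([Co³⁺]^2·[Tl⁺]); log Q = 0.609.
E = E° − (0.0592/n) log Q = +0.57 − (0.0592/2)(0.609) = +0.552 V.

+0.552 V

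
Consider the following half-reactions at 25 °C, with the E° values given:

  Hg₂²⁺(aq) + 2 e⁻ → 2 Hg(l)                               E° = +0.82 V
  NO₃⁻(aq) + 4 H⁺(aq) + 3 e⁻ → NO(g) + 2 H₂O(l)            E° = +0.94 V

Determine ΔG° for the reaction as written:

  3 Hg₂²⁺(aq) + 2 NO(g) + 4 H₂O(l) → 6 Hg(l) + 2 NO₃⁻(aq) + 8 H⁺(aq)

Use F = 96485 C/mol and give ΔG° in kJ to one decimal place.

As written, Hg₂²⁺/Hg is reduced (cathode) and NO₃⁻/NO is oxidised (anode), so E°cell = (+0.82) − (+0.94) = -0.12 V.
Balancing electrons gives n = 6.
ΔG° = −nFE° = −(6)(96485)(-0.12) = 69,469 J = +69.5 kJ.

+69.5 kJ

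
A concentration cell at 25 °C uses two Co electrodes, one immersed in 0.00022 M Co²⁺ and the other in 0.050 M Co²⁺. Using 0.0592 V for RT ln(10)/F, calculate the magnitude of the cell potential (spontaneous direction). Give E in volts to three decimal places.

For a concentration cell E°cell = 0. The 0.050 M side is the cathode (reduction is favoured where [Co²⁺] is higher).
With n = 2, E = −(0.0592/2) log([Co²⁺]ₐₙ/[Co²⁺]꜀ₐₜ) = −(0.0592/2) log(0.00022/0.05) = −(0.0592/2)(-2.357) = +0.070 V.

+0.070 V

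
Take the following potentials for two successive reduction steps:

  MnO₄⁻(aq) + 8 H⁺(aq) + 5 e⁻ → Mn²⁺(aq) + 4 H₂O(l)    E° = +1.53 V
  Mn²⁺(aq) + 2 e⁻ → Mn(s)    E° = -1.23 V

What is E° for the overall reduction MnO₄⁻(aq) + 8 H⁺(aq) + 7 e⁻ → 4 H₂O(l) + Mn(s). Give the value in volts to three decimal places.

+0.741 V

Since ΔG° = −nFE° is additive over sequential reductions, n₃E°₃ = n₁E°₁ + n₂E°₂.
E°₃ = (5×+1.53 + 2×-1.23) / 7 = (+5.190) / 7 = +0.741 V.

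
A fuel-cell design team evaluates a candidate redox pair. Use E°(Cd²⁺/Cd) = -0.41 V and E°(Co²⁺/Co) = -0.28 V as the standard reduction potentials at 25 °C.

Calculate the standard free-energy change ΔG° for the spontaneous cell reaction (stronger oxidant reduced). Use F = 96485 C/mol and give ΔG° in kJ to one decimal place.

Co²⁺/Co (E° = -0.28 V) is the cathode; Cd²⁺/Cd (E° = -0.41 V) is the anode, so E°cell = +0.13 V.
Balancing electrons gives n = 2 (lcm of 2 and 2).
ΔG° = −nFE° = −(2)(96485)(+0.13) = -25,086 J = -25.1 kJ.

-25.1 kJ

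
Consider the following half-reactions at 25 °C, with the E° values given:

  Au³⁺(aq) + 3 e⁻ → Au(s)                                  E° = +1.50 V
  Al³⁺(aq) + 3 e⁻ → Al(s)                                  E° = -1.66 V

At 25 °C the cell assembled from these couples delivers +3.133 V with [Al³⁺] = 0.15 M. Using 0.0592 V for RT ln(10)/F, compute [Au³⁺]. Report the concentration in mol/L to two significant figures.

Au³⁺/Au is the cathode, Al³⁺/Al the anode: E°cell = +3.16 V, n = 3.
Overall reaction: Au³⁺(aq) + Al(s) → Au(s) + Al³⁺(aq); Q = [Al³⁺]^1/[Au³⁺]^1.
From E = E° − (0.0592/n) log Q: log Q = (E° − E)·n/0.0592 = (+3.16 − (+3.133))·3/0.0592 = 1.3682.
So 1·log[Au³⁺] = 1·log(0.15) − log Q = -0.8239 − (1.3682) = -2.1921; [Au³⁺] = 10^(-2.1921) ≈ 0.0064 M.

0.0064 M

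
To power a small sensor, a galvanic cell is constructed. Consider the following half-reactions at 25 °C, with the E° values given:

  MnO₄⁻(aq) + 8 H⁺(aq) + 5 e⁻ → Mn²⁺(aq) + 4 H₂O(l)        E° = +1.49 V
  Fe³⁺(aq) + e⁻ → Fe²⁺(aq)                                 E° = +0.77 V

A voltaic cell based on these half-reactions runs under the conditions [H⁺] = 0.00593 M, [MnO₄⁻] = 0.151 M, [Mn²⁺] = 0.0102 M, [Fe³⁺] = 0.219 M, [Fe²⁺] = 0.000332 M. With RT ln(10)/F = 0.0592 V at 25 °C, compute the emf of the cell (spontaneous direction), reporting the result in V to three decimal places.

+0.356 V

MnO₄⁻/Mn²⁺ is the cathode (higher E°), Fe³⁺/Fe²⁺ the anode: E°cell = +1.49 − (+0.77) = +0.72 V, n = 5.
Overall: MnO₄⁻(aq) + 8 H⁺(aq) + 5 Fe²⁺(aq) → Mn²⁺(aq) + 4 H₂O(l) + 5 Fe³⁺(aq)
Q = [Mn²⁺]·[Fe³⁺]^5 / ([MnO₄⁻]·[H⁺]^8·[Fe²⁺]^5); log Q = 30.742.
E = E° − (0.0592/n) log Q = +0.72 − (0.0592/5)(30.742) = +0.356 V.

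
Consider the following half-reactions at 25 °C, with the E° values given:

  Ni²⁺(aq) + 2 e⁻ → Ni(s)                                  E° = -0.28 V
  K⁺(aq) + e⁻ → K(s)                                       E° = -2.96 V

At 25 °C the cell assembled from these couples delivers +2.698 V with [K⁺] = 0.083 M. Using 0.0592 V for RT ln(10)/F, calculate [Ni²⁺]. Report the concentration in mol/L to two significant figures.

Ni²⁺/Ni is the cathode, K⁺/K the anode: E°cell = +2.68 V, n = 2.
Overall reaction: Ni²⁺(aq) + 2 K(s) → Ni(s) + 2 K⁺(aq); Q = [K⁺]^2/[Ni²⁺]^1.
From E = E° − (0.0592/n) log Q: log Q = (E° − E)·n/0.0592 = (+2.68 − (+2.698))·2/0.0592 = -0.6081.
So 1·log[Ni²⁺] = 2·log(0.083) − log Q = -2.1618 − (-0.6081) = -1.5537; [Ni²⁺] = 10^(-1.5537) ≈ 0.028 M.

0.028 M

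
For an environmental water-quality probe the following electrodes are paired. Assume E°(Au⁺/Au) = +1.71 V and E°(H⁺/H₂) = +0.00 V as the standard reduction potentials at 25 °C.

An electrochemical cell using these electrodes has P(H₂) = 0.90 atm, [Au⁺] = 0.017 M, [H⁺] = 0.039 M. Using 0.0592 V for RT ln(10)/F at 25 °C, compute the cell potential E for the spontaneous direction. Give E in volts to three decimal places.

Au⁺/Au is the cathode (higher E°), H⁺/H₂ the anode: E°cell = +1.71 − (+0.00) = +1.71 V, n = 2.
Overall: 2 Au⁺(aq) + H₂(g) → 2 Au(s) + 2 H⁺(aq)
Q = [H⁺]^2 / ([Au⁺]^2·P(H₂)); log Q = 0.767.
E = E° − (0.0592/n) log Q = +1.71 − (0.0592/2)(0.767) = +1.687 V.

+1.687 V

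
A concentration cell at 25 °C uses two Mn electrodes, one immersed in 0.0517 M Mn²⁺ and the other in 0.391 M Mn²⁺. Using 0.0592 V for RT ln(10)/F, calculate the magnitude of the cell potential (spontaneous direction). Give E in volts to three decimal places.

For a concentration cell E°cell = 0. The 0.391 M side is the cathode (reduction is favoured where [Mn²⁺] is higher).
With n = 2, E = −(0.0592/2) log([Mn²⁺]ₐₙ/[Mn²⁺]꜀ₐₜ) = −(0.0592/2) log(0.0517/0.391) = −(0.0592/2)(-0.879) = +0.026 V.

+0.026 V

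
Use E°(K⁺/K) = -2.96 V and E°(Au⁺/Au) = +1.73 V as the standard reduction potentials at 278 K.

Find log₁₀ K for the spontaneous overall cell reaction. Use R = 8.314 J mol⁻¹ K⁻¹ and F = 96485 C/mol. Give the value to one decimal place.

Cathode: Au⁺/Au; anode: K⁺/K. E°cell = (+1.73) − (-2.96) = +4.69 V, with n = 1.
ΔG° = −nFE° = −RT ln K, so ln K = nFE°/(RT) = (1)(96485)(+4.69) / ((8.314)(278)) = 195.784.
log₁₀ K = 195.784 / ln 10 = 85.0.

85.0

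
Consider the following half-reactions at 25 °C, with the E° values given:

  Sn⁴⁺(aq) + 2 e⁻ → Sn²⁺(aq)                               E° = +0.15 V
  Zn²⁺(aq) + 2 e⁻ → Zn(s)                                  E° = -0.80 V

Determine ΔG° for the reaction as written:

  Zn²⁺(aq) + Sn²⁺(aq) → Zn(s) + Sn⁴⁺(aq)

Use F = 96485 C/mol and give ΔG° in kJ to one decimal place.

As written, Zn²⁺/Zn is reduced (cathode) and Sn⁴⁺/Sn²⁺ is oxidised (anode), so E°cell = (-0.80) − (+0.15) = -0.95 V.
Balancing electrons gives n = 2.
ΔG° = −nFE° = −(2)(96485)(-0.95) = 183,322 J = +183.3 kJ.

+183.3 kJ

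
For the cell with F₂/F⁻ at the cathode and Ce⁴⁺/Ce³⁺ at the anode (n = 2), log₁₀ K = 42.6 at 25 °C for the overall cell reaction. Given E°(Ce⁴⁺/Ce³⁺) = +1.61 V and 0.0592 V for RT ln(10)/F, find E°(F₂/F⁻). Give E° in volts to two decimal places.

E°cell = (0.0592/n)·log K = (0.0592/2)(42.6) = +1.261 V.
Since F₂/F⁻ is the cathode and Ce⁴⁺/Ce³⁺ the anode, E°cell = E°(F₂/F⁻) − E°(Ce⁴⁺/Ce³⁺).
So E°(F₂/F⁻) = E°cell + E°(Ce⁴⁺/Ce³⁺) = +1.261 + (+1.61) = +2.87 V.

+2.87 V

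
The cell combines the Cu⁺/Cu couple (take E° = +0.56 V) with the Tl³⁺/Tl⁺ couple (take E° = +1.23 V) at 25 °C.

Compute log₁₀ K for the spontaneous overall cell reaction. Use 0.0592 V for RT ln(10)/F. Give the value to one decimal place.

Cathode: Tl³⁺/Tl⁺; anode: Cu⁺/Cu. E°cell = +0.67 V, n = 2.
log K = nE°cell / 0.0592 = (2)(+0.67) / 0.0592 = 22.6.

22.6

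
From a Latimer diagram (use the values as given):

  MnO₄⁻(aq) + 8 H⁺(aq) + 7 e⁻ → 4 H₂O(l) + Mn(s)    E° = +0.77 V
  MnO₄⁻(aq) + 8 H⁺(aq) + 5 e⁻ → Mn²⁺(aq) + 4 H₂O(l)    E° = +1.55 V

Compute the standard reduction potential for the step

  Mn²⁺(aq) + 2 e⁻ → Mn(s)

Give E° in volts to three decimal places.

-1.180 V

Sequential free energies add, so n₃E°₃ = n₁E°₁ + n₂E°₂.
With n₃ = 7, and the known step contributing 5×(+1.55) V, the unknown satisfies 2·E° = 7×(+0.77) − 5×(+1.55) = -2.360.
E° = -2.360 / 2 = -1.180 V.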